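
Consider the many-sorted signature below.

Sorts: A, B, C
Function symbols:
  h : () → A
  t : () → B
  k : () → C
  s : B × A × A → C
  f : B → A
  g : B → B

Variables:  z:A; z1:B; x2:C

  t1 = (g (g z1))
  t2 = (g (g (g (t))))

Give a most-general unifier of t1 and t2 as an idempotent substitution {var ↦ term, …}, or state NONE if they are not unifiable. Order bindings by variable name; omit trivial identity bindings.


{z1 ↦ (g (t))}


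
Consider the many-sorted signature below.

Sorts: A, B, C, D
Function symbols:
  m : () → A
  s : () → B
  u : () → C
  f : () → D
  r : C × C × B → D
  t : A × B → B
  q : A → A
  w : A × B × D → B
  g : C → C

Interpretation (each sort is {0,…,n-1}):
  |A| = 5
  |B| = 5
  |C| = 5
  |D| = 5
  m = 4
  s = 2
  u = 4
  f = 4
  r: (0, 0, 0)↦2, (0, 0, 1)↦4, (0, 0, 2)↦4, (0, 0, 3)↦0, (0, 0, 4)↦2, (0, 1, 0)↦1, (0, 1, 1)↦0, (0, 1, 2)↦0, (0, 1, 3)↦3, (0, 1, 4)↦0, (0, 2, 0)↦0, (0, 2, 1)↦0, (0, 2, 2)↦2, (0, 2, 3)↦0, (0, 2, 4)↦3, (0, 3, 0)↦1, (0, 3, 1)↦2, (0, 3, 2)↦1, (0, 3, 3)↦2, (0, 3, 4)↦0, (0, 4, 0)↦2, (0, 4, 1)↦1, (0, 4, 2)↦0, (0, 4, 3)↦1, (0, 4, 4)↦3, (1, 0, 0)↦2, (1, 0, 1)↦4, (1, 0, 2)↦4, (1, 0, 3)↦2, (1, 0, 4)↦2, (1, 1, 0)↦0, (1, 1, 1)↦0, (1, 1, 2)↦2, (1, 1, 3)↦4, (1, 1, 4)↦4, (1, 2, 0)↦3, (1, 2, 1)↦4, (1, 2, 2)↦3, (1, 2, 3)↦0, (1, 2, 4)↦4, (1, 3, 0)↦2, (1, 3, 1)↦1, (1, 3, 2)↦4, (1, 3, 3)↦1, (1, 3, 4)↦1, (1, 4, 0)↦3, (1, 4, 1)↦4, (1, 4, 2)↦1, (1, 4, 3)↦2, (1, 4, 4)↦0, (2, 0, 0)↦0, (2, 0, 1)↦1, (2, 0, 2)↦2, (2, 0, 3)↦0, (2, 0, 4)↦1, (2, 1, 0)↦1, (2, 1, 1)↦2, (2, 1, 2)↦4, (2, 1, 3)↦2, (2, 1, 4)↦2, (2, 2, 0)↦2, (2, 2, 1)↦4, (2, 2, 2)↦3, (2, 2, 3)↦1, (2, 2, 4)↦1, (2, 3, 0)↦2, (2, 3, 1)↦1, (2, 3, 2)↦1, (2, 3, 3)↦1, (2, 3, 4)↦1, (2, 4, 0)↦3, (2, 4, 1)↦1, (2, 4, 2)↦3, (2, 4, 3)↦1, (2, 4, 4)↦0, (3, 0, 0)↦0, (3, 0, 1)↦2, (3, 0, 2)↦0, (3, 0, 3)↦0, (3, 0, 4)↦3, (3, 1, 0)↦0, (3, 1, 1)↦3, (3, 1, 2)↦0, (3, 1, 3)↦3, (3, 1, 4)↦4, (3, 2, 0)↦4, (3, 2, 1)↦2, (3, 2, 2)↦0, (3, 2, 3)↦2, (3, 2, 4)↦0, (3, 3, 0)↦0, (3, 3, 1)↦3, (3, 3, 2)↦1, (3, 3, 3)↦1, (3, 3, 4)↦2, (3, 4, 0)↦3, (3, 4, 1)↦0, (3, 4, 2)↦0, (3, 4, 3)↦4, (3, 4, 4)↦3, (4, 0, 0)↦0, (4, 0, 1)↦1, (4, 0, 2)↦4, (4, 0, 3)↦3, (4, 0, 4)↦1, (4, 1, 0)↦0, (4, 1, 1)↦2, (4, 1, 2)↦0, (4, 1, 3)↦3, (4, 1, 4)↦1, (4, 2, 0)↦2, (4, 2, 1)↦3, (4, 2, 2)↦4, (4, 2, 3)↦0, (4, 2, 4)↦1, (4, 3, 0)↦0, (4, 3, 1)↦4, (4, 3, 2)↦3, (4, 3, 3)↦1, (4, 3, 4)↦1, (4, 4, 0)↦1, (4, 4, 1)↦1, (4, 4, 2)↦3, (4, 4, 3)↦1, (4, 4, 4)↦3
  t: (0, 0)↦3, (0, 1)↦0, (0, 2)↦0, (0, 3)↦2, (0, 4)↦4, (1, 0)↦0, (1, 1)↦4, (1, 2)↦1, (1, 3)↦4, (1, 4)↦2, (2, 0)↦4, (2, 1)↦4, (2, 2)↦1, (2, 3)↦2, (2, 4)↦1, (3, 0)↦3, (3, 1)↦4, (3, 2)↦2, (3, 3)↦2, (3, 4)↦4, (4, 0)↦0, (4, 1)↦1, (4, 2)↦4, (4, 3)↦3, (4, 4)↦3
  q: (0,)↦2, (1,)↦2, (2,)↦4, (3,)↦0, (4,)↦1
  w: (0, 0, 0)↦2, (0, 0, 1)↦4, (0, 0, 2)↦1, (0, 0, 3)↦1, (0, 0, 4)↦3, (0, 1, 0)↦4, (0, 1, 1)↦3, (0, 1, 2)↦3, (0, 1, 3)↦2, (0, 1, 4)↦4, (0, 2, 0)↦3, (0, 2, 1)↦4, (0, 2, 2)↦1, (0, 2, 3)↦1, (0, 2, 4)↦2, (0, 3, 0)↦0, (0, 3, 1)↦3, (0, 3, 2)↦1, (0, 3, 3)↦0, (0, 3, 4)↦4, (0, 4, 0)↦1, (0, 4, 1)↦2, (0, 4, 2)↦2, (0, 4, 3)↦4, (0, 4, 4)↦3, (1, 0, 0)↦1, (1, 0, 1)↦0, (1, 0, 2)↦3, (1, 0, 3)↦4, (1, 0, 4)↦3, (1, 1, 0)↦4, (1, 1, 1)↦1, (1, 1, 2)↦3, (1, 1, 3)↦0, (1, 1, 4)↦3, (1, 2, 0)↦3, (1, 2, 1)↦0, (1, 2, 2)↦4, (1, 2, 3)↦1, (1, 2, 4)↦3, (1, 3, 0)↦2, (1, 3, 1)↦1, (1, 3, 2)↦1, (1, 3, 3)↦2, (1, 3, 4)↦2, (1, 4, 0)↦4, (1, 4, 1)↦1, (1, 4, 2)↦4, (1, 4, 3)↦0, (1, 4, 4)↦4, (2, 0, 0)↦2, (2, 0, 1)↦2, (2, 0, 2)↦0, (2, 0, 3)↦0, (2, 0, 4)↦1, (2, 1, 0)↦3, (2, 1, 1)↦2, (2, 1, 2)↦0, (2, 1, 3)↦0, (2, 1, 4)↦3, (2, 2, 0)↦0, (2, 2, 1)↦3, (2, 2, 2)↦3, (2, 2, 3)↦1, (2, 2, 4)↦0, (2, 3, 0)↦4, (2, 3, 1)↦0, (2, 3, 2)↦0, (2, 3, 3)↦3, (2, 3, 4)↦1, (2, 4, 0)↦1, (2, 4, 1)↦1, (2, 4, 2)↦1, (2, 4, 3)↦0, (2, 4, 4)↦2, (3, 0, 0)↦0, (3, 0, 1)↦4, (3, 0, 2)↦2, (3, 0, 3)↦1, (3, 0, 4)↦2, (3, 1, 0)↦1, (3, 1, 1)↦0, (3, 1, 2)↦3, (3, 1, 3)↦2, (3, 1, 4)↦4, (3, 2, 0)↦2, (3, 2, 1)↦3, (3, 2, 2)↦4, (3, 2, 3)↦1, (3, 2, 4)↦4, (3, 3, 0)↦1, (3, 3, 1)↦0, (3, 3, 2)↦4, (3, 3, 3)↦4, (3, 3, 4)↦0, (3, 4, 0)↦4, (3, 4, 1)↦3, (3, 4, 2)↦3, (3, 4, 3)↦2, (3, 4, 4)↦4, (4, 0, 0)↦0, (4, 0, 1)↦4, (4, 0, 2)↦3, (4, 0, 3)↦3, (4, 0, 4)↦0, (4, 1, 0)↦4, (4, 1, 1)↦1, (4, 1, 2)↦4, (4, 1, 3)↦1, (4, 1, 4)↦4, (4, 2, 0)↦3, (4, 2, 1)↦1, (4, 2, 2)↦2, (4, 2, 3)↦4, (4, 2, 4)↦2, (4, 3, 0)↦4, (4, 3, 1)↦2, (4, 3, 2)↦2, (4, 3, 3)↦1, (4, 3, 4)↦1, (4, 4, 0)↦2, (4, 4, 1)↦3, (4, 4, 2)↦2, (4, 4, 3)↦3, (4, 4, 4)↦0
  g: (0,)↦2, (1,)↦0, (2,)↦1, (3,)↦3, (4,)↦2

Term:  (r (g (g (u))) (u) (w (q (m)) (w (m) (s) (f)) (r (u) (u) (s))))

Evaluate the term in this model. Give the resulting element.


  u = 4
  (g (u)) = g(4,) = 2
  (g (g (u))) = g(2,) = 1
  u = 4
  m = 4
  (q (m)) = q(4,) = 1
  m = 4
  s = 2
  f = 4
  (w (m) (s) (f)) = w(4, 2, 4) = 2
  u = 4
  u = 4
  s = 2
  (r (u) (u) (s)) = r(4, 4, 2) = 3
  (w (q (m)) (w (m) (s) (f)) (r (u) (u) (s))) = w(1, 2, 3) = 1
  (r (g (g (u))) (u) (w (q (m)) (w (m) (s) (f)) (r (u) (u) (s)))) = r(1, 4, 1) = 4

value = 4


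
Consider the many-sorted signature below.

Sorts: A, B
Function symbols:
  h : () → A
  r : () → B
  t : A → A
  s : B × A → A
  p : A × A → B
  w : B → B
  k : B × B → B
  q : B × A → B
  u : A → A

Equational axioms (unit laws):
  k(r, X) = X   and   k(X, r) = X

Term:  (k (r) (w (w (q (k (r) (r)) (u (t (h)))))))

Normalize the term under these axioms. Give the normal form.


normal form = (w (w (q (r) (u (t (h))))))

1. (k (r) (w (w (q (k (r) (r)) (u (t (h)))))))  →  (w (w (q (k (r) (r)) (u (t (h))))))
2. (w (w (q (k (r) (r)) (u (t (h))))))  →  (w (w (q (r) (u (t (h))))))


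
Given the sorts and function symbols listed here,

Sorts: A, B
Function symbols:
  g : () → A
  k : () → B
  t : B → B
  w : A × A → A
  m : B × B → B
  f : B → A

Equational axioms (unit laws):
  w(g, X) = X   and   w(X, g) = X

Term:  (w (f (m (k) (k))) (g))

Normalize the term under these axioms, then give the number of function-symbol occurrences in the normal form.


1. (w (f (m (k) (k))) (g))  →  (f (m (k) (k)))
normal form: (f (m (k) (k)))

size = 4


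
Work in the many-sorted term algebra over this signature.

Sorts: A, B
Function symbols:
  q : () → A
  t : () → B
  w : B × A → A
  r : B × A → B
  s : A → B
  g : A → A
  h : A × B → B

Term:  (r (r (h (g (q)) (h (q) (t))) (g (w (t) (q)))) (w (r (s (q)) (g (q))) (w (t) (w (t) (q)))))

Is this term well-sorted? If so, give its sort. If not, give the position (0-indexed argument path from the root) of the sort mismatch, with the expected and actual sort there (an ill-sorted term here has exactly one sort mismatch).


        (q) : A
      (g (q)) : A
        (q) : A
        (t) : B
      (h (q) (t)) : B
    (h (g (q)) (h (q) (t))) : B
        (t) : B
        (q) : A
      (w (t) (q)) : A
    (g (w (t) (q))) : A
  (r (h (g (q)) (h (q) (t))) (g (w (t) (q)))) : B
        (q) : A
      (s (q)) : B
        (q) : A
      (g (q)) : A
    (r (s (q)) (g (q))) : B
      (t) : B
        (t) : B
        (q) : A
      (w (t) (q)) : A
    (w (t) (w (t) (q))) : A
  (w (r (s (q)) (g (q))) (w (t) (w (t) (q)))) : A
(r (r (h (g (q)) (h (q) (t))) (g (w (t) (q)))) (w (r (s (q)) (g (q))) (w (t) (w (t) (q))))) : B

well-sorted; sort = B


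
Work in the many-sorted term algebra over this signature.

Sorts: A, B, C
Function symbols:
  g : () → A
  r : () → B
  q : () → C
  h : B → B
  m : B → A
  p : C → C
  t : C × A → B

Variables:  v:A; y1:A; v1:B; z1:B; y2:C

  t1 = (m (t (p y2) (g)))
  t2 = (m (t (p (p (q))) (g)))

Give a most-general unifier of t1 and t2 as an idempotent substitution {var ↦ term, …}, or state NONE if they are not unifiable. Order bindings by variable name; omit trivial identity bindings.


{y2 ↦ (p (q))}


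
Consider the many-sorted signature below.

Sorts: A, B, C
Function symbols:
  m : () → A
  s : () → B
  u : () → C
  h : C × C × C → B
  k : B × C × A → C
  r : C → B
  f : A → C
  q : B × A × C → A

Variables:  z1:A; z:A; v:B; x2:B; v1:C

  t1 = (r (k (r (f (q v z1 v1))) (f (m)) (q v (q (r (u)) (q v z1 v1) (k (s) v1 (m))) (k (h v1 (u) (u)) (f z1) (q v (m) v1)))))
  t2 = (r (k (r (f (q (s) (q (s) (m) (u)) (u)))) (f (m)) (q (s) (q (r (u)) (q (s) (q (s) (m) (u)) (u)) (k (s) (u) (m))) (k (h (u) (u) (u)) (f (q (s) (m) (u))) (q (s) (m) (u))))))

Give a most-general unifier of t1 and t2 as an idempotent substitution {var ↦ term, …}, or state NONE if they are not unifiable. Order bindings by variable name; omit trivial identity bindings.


{v ↦ (s), v1 ↦ (u), z1 ↦ (q (s) (m) (u))}


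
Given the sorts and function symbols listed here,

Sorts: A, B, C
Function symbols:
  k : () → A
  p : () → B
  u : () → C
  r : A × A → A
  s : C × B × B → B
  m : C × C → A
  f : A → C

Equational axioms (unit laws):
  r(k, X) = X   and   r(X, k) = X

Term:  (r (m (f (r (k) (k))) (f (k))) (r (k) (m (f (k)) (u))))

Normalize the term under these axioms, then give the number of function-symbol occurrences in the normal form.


size = 10

1. (r (m (f (r (k) (k))) (f (k))) (r (k) (m (f (k)) (u))))  →  (r (m (f (k)) (f (k))) (r (k) (m (f (k)) (u))))
2. (r (m (f (k)) (f (k))) (r (k) (m (f (k)) (u))))  →  (r (m (f (k)) (f (k))) (m (f (k)) (u)))
normal form: (r (m (f (k)) (f (k))) (m (f (k)) (u)))


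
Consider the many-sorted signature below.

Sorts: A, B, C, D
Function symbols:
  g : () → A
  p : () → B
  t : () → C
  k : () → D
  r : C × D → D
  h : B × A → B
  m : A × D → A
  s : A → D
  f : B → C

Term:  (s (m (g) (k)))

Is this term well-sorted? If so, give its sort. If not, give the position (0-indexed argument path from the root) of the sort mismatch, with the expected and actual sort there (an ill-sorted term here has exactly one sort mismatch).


well-sorted; sort = D

    (g) : A
    (k) : D
  (m (g) (k)) : A
(s (m (g) (k))) : D


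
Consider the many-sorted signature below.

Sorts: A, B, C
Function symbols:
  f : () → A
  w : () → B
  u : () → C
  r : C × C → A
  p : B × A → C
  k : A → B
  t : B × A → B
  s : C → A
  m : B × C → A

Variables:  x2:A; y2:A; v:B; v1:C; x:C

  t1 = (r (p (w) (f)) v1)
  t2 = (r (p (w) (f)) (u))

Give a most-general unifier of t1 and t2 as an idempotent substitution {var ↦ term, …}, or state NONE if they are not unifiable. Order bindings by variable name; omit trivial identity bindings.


{v1 ↦ (u)}


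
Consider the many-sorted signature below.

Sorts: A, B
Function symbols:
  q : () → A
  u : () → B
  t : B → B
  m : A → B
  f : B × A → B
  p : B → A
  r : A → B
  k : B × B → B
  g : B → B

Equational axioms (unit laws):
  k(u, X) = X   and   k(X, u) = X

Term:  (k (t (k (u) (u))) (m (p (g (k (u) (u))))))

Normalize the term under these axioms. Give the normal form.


normal form = (k (t (u)) (m (p (g (u)))))

1. (k (t (k (u) (u))) (m (p (g (k (u) (u))))))  →  (k (t (u)) (m (p (g (k (u) (u))))))
2. (k (t (u)) (m (p (g (k (u) (u))))))  →  (k (t (u)) (m (p (g (u)))))


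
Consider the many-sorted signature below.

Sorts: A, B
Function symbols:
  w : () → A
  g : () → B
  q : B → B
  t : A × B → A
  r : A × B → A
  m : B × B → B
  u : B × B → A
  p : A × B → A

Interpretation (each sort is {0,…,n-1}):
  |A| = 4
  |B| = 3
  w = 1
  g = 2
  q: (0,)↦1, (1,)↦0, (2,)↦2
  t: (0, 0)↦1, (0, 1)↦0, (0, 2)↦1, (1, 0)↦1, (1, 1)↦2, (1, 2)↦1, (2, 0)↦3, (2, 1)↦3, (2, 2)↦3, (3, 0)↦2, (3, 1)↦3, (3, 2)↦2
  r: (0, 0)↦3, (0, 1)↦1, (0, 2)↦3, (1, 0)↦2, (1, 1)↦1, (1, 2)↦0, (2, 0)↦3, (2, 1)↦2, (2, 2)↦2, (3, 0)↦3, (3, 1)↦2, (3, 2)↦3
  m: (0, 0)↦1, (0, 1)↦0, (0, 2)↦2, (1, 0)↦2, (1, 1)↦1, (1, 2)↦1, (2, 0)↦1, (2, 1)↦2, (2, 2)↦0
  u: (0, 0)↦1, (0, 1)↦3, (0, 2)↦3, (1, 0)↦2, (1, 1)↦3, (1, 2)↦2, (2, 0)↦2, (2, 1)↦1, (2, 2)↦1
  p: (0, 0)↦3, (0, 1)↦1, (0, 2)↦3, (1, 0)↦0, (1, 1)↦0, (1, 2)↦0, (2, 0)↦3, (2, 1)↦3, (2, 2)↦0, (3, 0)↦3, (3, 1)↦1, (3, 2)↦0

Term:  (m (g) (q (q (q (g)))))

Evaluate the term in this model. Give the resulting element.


value = 0

  g = 2
  g = 2
  (q (g)) = q(2,) = 2
  (q (q (g))) = q(2,) = 2
  (q (q (q (g)))) = q(2,) = 2
  (m (g) (q (q (q (g))))) = m(2, 2) = 0


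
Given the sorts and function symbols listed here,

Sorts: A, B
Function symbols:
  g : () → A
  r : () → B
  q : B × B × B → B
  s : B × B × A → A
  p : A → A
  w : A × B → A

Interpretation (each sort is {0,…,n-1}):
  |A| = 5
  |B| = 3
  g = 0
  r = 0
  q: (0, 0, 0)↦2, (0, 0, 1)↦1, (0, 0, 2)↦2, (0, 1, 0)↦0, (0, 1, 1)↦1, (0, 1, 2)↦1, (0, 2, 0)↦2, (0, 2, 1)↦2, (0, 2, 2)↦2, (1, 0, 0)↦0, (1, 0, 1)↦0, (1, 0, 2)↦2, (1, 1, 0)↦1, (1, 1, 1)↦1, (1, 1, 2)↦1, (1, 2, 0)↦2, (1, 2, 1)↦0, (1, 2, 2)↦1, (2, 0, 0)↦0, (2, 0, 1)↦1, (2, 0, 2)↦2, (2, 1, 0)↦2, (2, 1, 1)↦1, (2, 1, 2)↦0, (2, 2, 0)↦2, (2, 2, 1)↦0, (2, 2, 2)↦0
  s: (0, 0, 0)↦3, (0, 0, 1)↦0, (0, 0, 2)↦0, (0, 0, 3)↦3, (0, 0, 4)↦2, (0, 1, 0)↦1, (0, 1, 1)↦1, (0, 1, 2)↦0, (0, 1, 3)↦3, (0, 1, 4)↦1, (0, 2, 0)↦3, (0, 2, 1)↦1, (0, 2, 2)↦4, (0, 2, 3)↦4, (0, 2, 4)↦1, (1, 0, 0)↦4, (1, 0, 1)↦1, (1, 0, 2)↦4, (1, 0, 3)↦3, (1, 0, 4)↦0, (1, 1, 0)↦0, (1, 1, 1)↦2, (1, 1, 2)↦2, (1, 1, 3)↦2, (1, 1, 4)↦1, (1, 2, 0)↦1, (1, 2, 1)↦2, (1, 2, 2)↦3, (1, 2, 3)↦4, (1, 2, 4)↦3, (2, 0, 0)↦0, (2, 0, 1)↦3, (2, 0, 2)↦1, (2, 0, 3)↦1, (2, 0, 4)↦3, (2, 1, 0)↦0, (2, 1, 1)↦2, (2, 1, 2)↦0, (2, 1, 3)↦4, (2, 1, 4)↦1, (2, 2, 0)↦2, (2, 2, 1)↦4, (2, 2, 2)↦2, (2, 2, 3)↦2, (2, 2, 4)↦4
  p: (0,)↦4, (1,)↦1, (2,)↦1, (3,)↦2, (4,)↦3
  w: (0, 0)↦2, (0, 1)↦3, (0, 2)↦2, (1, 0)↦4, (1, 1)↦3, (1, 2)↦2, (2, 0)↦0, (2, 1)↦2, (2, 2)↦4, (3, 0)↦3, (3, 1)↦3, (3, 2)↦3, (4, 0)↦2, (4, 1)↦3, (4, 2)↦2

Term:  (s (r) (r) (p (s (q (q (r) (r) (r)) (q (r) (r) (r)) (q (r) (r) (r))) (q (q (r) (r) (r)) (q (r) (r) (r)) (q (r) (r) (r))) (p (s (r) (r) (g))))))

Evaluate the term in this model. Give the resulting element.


  r = 0
  r = 0
  r = 0
  r = 0
  r = 0
  (q (r) (r) (r)) = q(0, 0, 0) = 2
  r = 0
  r = 0
  r = 0
  (q (r) (r) (r)) = q(0, 0, 0) = 2
  r = 0
  r = 0
  r = 0
  (q (r) (r) (r)) = q(0, 0, 0) = 2
  (q (q (r) (r) (r)) (q (r) (r) (r)) (q (r) (r) (r))) = q(2, 2, 2) = 0
  r = 0
  r = 0
  r = 0
  (q (r) (r) (r)) = q(0, 0, 0) = 2
  r = 0
  r = 0
  r = 0
  (q (r) (r) (r)) = q(0, 0, 0) = 2
  r = 0
  r = 0
  r = 0
  (q (r) (r) (r)) = q(0, 0, 0) = 2
  (q (q (r) (r) (r)) (q (r) (r) (r)) (q (r) (r) (r))) = q(2, 2, 2) = 0
  r = 0
  r = 0
  g = 0
  (s (r) (r) (g)) = s(0, 0, 0) = 3
  (p (s (r) (r) (g))) = p(3,) = 2
  (s (q (q (r) (r) (r)) (q (r) (r) (r)) (q (r) (r) (r))) (q (q (r) (r) (r)) (q (r) (r) (r)) (q (r) (r) (r))) (p (s (r) (r) (g)))) = s(0, 0, 2) = 0
  (p (s (q (q (r) (r) (r)) (q (r) (r) (r)) (q (r) (r) (r))) (q (q (r) (r) (r)) (q (r) (r) (r)) (q (r) (r) (r))) (p (s (r) (r) (g))))) = p(0,) = 4
  (s (r) (r) (p (s (q (q (r) (r) (r)) (q (r) (r) (r)) (q (r) (r) (r))) (q (q (r) (r) (r)) (q (r) (r) (r)) (q (r) (r) (r))) (p (s (r) (r) (g)))))) = s(0, 0, 4) = 2

value = 2


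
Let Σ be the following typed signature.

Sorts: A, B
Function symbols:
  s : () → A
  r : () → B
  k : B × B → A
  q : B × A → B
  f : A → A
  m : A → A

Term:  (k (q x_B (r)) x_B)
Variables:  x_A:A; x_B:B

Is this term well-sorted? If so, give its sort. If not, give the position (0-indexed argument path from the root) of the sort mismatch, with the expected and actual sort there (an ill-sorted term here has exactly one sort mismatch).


ill-sorted at position [0, 1]: expected A, got B

    x_B : B
    (r) : B
  (q x_B (r)) : ✗ arg 1 at [0, 1] has sort B, expected A
  x_B : B


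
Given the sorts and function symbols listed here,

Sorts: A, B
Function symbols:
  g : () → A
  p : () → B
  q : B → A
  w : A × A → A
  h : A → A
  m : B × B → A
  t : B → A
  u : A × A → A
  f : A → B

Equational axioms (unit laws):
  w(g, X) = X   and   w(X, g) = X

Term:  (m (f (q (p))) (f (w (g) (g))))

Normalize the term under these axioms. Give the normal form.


1. (m (f (q (p))) (f (w (g) (g))))  →  (m (f (q (p))) (f (g)))

normal form = (m (f (q (p))) (f (g)))


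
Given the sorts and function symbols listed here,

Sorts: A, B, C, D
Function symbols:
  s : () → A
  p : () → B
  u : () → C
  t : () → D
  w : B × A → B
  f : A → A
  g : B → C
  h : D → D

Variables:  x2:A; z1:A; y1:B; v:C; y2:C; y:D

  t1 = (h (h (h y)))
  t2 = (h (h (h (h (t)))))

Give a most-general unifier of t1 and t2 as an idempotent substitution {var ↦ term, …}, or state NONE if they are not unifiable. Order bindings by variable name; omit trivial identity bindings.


{y ↦ (h (t))}


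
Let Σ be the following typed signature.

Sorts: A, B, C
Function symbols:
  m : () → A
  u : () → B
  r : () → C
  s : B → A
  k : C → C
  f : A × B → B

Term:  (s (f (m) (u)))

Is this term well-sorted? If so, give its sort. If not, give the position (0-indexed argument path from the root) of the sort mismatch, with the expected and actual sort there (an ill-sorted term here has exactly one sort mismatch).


    (m) : A
    (u) : B
  (f (m) (u)) : B
(s (f (m) (u))) : A

well-sorted; sort = A


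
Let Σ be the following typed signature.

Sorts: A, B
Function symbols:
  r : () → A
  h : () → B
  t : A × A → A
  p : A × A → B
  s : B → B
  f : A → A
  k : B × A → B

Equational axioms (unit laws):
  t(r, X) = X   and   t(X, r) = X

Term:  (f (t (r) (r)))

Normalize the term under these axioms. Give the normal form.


normal form = (f (r))

1. (f (t (r) (r)))  →  (f (r))


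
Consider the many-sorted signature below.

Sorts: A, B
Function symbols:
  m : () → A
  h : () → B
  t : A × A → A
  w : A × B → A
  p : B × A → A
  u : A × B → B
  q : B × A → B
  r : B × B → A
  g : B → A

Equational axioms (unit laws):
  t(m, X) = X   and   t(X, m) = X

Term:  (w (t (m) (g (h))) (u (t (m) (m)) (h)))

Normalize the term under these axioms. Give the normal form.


1. (w (t (m) (g (h))) (u (t (m) (m)) (h)))  →  (w (g (h)) (u (t (m) (m)) (h)))
2. (w (g (h)) (u (t (m) (m)) (h)))  →  (w (g (h)) (u (m) (h)))

normal form = (w (g (h)) (u (m) (h)))


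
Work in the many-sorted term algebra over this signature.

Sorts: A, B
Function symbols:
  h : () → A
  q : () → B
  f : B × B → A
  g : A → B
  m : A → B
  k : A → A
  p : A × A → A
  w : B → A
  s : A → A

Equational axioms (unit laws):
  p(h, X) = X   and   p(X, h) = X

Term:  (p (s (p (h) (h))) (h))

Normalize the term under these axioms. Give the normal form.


normal form = (s (h))

1. (p (s (p (h) (h))) (h))  →  (s (p (h) (h)))
2. (s (p (h) (h)))  →  (s (h))


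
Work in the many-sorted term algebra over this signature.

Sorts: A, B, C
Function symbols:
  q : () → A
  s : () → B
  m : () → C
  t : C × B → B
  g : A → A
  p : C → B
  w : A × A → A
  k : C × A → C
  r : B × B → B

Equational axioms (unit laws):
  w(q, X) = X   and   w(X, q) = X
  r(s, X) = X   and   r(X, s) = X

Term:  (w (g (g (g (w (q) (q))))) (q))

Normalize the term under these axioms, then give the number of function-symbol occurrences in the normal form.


1. (w (g (g (g (w (q) (q))))) (q))  →  (g (g (g (w (q) (q)))))
2. (g (g (g (w (q) (q)))))  →  (g (g (g (q))))
normal form: (g (g (g (q))))

size = 4


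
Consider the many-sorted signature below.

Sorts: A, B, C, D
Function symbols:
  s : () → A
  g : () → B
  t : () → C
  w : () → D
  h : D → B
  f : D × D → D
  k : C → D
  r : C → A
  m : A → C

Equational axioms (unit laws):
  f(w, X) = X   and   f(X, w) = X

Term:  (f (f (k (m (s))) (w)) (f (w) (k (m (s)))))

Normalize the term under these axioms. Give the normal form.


1. (f (f (k (m (s))) (w)) (f (w) (k (m (s)))))  →  (f (k (m (s))) (f (w) (k (m (s)))))
2. (f (k (m (s))) (f (w) (k (m (s)))))  →  (f (k (m (s))) (k (m (s))))

normal form = (f (k (m (s))) (k (m (s))))


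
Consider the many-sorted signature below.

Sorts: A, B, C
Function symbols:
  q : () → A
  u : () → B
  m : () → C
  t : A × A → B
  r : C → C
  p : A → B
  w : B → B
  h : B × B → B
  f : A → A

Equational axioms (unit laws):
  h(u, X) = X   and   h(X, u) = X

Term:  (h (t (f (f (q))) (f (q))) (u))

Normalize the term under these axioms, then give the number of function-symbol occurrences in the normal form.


size = 6

1. (h (t (f (f (q))) (f (q))) (u))  →  (t (f (f (q))) (f (q)))
normal form: (t (f (f (q))) (f (q)))


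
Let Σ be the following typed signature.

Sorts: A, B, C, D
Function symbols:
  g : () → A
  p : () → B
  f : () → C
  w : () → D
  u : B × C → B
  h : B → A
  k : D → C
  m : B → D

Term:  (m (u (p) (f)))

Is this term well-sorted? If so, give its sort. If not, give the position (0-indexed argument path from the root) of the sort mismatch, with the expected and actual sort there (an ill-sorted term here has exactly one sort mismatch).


    (p) : B
    (f) : C
  (u (p) (f)) : B
(m (u (p) (f))) : D

well-sorted; sort = D


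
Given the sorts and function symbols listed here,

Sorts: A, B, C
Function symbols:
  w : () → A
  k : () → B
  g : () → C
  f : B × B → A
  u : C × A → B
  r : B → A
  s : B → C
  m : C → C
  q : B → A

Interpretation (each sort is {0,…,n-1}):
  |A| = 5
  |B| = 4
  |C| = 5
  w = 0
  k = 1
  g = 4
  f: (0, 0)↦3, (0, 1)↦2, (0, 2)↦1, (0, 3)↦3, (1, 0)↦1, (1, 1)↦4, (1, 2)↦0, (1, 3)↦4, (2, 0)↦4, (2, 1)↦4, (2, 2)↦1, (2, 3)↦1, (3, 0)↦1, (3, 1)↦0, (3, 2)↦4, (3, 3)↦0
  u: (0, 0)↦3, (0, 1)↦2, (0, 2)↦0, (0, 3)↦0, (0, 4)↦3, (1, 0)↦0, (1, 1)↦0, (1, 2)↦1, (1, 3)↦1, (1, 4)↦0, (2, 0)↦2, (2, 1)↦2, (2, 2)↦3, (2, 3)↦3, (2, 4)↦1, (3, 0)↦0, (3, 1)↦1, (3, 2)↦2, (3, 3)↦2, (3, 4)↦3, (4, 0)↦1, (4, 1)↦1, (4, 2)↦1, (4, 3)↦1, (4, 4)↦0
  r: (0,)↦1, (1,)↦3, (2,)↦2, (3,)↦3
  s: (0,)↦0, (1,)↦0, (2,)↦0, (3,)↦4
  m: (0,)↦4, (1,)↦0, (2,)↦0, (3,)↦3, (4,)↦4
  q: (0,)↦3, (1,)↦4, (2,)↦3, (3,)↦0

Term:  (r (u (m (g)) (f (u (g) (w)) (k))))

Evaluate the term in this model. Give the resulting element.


  g = 4
  (m (g)) = m(4,) = 4
  g = 4
  w = 0
  (u (g) (w)) = u(4, 0) = 1
  k = 1
  (f (u (g) (w)) (k)) = f(1, 1) = 4
  (u (m (g)) (f (u (g) (w)) (k))) = u(4, 4) = 0
  (r (u (m (g)) (f (u (g) (w)) (k)))) = r(0,) = 1

value = 1


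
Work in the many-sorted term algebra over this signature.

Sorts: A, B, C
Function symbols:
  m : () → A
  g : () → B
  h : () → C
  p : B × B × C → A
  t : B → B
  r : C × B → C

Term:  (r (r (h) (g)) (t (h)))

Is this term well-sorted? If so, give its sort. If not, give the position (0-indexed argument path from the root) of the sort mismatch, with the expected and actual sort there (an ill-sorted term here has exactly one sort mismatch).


ill-sorted at position [1, 0]: expected B, got C

    (h) : C
    (g) : B
  (r (h) (g)) : C
    (h) : C
  (t (h)) : ✗ arg 0 at [1, 0] has sort C, expected B


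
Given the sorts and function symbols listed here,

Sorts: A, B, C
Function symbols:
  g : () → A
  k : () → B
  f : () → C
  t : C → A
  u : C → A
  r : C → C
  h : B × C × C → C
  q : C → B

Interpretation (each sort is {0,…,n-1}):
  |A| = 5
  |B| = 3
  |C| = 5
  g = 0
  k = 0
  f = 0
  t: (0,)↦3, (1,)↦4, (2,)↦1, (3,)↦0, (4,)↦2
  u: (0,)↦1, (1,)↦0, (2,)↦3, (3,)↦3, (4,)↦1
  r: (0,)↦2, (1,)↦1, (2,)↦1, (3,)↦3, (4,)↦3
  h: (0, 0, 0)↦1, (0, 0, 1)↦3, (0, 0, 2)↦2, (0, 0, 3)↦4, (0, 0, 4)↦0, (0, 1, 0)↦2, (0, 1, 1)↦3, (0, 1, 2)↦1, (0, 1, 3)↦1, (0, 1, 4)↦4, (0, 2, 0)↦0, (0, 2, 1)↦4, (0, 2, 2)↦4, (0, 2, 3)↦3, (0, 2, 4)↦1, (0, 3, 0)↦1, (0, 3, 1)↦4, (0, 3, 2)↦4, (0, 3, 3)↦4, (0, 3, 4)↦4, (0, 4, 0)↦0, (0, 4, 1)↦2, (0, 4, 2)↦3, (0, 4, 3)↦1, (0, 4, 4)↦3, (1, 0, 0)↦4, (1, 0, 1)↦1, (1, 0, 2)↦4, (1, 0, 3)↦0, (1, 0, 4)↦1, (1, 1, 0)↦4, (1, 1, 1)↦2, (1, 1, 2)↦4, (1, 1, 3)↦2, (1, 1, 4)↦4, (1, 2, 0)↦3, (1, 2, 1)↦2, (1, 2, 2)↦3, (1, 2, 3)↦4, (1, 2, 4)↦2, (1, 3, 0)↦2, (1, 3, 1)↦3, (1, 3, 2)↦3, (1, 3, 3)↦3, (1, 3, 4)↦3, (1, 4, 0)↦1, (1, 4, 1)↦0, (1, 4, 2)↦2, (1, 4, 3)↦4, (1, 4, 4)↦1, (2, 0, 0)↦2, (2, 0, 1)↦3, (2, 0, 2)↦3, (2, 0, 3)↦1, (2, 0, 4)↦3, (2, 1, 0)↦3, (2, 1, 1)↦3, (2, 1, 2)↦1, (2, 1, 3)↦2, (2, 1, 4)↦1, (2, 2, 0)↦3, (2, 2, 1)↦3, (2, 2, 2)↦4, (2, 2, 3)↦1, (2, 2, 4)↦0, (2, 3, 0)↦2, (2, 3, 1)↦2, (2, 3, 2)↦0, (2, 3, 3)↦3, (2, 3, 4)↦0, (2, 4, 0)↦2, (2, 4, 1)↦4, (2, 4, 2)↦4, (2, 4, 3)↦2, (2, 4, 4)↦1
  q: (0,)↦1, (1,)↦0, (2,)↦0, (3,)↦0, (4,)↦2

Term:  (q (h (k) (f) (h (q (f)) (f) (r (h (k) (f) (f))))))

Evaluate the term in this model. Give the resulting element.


value = 0

  k = 0
  f = 0
  f = 0
  (q (f)) = q(0,) = 1
  f = 0
  k = 0
  f = 0
  f = 0
  (h (k) (f) (f)) = h(0, 0, 0) = 1
  (r (h (k) (f) (f))) = r(1,) = 1
  (h (q (f)) (f) (r (h (k) (f) (f)))) = h(1, 0, 1) = 1
  (h (k) (f) (h (q (f)) (f) (r (h (k) (f) (f))))) = h(0, 0, 1) = 3
  (q (h (k) (f) (h (q (f)) (f) (r (h (k) (f) (f)))))) = q(3,) = 0


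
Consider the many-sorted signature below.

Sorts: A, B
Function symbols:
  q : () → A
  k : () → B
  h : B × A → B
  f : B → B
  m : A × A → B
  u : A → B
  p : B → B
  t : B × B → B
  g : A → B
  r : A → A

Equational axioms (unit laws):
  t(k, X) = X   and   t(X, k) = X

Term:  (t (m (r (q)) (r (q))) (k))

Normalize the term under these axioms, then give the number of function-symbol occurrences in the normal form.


size = 5

1. (t (m (r (q)) (r (q))) (k))  →  (m (r (q)) (r (q)))
normal form: (m (r (q)) (r (q)))


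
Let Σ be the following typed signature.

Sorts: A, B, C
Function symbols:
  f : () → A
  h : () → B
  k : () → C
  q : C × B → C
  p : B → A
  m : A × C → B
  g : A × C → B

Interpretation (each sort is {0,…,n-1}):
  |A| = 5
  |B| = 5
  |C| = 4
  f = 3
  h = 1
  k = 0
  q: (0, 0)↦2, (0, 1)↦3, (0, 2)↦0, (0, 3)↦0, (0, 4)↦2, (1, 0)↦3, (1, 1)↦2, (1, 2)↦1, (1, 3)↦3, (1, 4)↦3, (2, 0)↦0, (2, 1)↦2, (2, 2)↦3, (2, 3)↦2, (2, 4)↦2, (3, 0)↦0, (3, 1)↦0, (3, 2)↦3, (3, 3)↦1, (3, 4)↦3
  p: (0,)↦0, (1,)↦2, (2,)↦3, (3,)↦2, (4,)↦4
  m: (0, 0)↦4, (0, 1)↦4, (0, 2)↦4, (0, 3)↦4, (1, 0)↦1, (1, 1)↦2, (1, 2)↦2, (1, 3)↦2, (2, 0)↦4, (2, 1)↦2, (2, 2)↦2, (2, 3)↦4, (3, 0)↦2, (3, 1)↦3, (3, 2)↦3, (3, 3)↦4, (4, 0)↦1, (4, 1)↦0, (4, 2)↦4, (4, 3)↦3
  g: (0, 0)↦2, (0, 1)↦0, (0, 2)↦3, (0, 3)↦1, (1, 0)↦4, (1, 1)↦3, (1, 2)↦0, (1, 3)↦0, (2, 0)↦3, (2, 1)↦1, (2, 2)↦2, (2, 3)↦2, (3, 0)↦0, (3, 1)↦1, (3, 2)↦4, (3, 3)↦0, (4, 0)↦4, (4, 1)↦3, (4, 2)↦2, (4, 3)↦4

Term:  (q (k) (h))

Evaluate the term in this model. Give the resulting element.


  k = 0
  h = 1
  (q (k) (h)) = q(0, 1) = 3

value = 3


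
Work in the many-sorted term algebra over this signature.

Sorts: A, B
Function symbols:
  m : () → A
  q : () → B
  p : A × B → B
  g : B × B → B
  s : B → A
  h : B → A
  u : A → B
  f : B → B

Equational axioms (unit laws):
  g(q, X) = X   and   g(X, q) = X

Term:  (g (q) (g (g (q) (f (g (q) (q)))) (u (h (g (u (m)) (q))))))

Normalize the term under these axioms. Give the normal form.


1. (g (q) (g (g (q) (f (g (q) (q)))) (u (h (g (u (m)) (q))))))  →  (g (g (q) (f (g (q) (q)))) (u (h (g (u (m)) (q)))))
2. (g (g (q) (f (g (q) (q)))) (u (h (g (u (m)) (q)))))  →  (g (f (g (q) (q))) (u (h (g (u (m)) (q)))))
3. (g (f (g (q) (q))) (u (h (g (u (m)) (q)))))  →  (g (f (q)) (u (h (g (u (m)) (q)))))
4. (g (f (q)) (u (h (g (u (m)) (q)))))  →  (g (f (q)) (u (h (u (m)))))

normal form = (g (f (q)) (u (h (u (m)))))


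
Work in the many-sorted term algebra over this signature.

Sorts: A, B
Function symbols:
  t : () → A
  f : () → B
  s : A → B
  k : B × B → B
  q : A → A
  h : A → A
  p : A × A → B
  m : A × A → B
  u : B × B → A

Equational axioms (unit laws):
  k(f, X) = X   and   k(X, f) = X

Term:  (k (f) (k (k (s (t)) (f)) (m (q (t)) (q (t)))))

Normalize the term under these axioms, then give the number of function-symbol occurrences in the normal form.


1. (k (f) (k (k (s (t)) (f)) (m (q (t)) (q (t)))))  →  (k (k (s (t)) (f)) (m (q (t)) (q (t))))
2. (k (k (s (t)) (f)) (m (q (t)) (q (t))))  →  (k (s (t)) (m (q (t)) (q (t))))
normal form: (k (s (t)) (m (q (t)) (q (t))))

size = 8


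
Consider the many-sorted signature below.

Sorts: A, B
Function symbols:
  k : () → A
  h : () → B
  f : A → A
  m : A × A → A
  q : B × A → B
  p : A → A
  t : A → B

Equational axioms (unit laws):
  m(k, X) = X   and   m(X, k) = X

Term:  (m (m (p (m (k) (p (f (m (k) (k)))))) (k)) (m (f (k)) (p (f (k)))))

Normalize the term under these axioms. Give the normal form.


normal form = (m (p (p (f (k)))) (m (f (k)) (p (f (k)))))

1. (m (m (p (m (k) (p (f (m (k) (k)))))) (k)) (m (f (k)) (p (f (k)))))  →  (m (p (m (k) (p (f (m (k) (k)))))) (m (f (k)) (p (f (k)))))
2. (m (p (m (k) (p (f (m (k) (k)))))) (m (f (k)) (p (f (k)))))  →  (m (p (p (f (m (k) (k))))) (m (f (k)) (p (f (k)))))
3. (m (p (p (f (m (k) (k))))) (m (f (k)) (p (f (k)))))  →  (m (p (p (f (k)))) (m (f (k)) (p (f (k)))))


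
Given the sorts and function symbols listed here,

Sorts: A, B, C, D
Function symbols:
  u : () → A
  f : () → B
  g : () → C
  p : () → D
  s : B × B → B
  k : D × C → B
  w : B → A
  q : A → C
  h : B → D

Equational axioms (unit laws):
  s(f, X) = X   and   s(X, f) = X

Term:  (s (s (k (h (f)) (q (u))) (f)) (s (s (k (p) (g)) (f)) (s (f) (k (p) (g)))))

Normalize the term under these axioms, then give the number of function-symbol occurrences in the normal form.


1. (s (s (k (h (f)) (q (u))) (f)) (s (s (k (p) (g)) (f)) (s (f) (k (p) (g)))))  →  (s (k (h (f)) (q (u))) (s (s (k (p) (g)) (f)) (s (f) (k (p) (g)))))
2. (s (k (h (f)) (q (u))) (s (s (k (p) (g)) (f)) (s (f) (k (p) (g)))))  →  (s (k (h (f)) (q (u))) (s (k (p) (g)) (s (f) (k (p) (g)))))
3. (s (k (h (f)) (q (u))) (s (k (p) (g)) (s (f) (k (p) (g)))))  →  (s (k (h (f)) (q (u))) (s (k (p) (g)) (k (p) (g))))
normal form: (s (k (h (f)) (q (u))) (s (k (p) (g)) (k (p) (g))))

size = 13


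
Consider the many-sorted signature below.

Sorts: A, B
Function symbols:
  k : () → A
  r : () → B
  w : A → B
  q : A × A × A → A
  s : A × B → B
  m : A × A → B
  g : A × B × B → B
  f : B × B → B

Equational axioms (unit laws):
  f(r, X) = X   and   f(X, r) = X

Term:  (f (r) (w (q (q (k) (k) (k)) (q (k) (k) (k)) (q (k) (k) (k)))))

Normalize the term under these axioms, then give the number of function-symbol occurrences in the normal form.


1. (f (r) (w (q (q (k) (k) (k)) (q (k) (k) (k)) (q (k) (k) (k)))))  →  (w (q (q (k) (k) (k)) (q (k) (k) (k)) (q (k) (k) (k))))
normal form: (w (q (q (k) (k) (k)) (q (k) (k) (k)) (q (k) (k) (k))))

size = 14


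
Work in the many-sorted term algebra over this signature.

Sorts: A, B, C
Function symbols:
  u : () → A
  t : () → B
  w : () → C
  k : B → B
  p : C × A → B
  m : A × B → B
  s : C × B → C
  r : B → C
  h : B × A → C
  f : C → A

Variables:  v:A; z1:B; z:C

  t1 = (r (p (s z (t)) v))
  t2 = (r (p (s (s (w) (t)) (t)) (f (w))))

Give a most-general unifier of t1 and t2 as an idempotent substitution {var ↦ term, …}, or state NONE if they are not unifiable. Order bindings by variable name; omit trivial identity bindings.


{v ↦ (f (w)), z ↦ (s (w) (t))}


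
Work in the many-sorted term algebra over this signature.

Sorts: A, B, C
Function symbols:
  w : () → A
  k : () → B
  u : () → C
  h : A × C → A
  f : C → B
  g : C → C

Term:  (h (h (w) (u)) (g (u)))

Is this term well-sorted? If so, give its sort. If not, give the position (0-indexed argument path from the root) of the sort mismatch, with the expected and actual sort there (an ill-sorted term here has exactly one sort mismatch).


    (w) : A
    (u) : C
  (h (w) (u)) : A
    (u) : C
  (g (u)) : C
(h (h (w) (u)) (g (u))) : A

well-sorted; sort = A


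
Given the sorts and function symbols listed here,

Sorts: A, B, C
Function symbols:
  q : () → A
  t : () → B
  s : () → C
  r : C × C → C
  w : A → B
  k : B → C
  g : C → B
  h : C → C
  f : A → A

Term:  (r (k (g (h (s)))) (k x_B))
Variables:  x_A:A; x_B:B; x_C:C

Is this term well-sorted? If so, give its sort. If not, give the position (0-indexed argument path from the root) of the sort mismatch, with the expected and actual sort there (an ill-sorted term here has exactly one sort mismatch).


well-sorted; sort = C

        (s) : C
      (h (s)) : C
    (g (h (s))) : B
  (k (g (h (s)))) : C
    x_B : B
  (k x_B) : C
(r (k (g (h (s)))) (k x_B)) : C


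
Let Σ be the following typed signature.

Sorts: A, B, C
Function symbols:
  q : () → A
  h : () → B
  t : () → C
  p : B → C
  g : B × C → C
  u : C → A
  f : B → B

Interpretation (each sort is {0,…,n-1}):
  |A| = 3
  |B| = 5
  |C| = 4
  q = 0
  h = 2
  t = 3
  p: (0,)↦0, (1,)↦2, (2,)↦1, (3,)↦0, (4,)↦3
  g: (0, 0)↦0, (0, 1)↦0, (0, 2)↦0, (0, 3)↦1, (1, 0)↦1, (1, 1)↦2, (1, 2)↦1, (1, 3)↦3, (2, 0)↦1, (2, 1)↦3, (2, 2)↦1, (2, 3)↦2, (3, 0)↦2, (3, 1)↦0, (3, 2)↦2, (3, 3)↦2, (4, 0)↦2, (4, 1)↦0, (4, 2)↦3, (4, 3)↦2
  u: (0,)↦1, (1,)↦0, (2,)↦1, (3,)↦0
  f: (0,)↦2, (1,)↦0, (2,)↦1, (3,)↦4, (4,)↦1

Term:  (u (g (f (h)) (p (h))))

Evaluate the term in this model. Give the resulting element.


  h = 2
  (f (h)) = f(2,) = 1
  h = 2
  (p (h)) = p(2,) = 1
  (g (f (h)) (p (h))) = g(1, 1) = 2
  (u (g (f (h)) (p (h)))) = u(2,) = 1

value = 1


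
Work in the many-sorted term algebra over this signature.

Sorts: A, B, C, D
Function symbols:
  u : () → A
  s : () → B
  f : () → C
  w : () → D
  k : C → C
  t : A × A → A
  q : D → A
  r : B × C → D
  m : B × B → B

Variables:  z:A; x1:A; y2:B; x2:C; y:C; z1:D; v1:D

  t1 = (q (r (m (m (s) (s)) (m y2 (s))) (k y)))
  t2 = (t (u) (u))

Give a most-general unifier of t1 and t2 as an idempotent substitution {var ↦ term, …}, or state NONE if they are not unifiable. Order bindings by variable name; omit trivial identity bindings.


head clash or occurs-check failure — not unifiable

NONE (not unifiable)


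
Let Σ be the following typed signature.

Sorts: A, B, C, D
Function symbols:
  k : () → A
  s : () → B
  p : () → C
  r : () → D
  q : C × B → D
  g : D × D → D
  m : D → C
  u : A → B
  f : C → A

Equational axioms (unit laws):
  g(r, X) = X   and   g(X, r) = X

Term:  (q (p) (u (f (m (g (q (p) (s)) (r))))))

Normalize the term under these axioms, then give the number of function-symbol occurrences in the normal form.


1. (q (p) (u (f (m (g (q (p) (s)) (r))))))  →  (q (p) (u (f (m (q (p) (s))))))
normal form: (q (p) (u (f (m (q (p) (s))))))

size = 8


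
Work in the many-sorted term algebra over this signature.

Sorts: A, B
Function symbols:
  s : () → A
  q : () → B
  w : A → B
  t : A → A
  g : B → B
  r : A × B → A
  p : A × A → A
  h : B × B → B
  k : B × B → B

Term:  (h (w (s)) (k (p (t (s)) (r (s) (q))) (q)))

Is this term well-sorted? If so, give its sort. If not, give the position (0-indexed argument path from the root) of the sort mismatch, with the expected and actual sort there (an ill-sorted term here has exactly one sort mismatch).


ill-sorted at position [1, 0]: expected B, got A

    (s) : A
  (w (s)) : B
        (s) : A
      (t (s)) : A
        (s) : A
        (q) : B
      (r (s) (q)) : A
    (p (t (s)) (r (s) (q))) : A
    (q) : B
  (k (p (t (s)) (r (s) (q))) (q)) : ✗ arg 0 at [1, 0] has sort A, expected B


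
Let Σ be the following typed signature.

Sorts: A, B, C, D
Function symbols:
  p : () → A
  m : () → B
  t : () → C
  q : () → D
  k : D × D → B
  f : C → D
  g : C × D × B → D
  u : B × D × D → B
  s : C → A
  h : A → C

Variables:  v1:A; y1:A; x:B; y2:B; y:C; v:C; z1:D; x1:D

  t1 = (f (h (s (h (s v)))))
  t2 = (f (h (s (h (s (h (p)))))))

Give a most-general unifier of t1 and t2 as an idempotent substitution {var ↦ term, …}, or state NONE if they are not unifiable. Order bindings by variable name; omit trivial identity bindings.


{v ↦ (h (p))}


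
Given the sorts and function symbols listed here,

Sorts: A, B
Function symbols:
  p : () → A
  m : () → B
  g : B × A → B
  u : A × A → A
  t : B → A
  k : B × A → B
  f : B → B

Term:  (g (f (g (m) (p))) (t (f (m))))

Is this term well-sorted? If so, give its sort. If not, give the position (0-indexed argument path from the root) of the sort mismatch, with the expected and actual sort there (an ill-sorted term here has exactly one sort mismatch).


well-sorted; sort = B

      (m) : B
      (p) : A
    (g (m) (p)) : B
  (f (g (m) (p))) : B
      (m) : B
    (f (m)) : B
  (t (f (m))) : A
(g (f (g (m) (p))) (t (f (m)))) : B


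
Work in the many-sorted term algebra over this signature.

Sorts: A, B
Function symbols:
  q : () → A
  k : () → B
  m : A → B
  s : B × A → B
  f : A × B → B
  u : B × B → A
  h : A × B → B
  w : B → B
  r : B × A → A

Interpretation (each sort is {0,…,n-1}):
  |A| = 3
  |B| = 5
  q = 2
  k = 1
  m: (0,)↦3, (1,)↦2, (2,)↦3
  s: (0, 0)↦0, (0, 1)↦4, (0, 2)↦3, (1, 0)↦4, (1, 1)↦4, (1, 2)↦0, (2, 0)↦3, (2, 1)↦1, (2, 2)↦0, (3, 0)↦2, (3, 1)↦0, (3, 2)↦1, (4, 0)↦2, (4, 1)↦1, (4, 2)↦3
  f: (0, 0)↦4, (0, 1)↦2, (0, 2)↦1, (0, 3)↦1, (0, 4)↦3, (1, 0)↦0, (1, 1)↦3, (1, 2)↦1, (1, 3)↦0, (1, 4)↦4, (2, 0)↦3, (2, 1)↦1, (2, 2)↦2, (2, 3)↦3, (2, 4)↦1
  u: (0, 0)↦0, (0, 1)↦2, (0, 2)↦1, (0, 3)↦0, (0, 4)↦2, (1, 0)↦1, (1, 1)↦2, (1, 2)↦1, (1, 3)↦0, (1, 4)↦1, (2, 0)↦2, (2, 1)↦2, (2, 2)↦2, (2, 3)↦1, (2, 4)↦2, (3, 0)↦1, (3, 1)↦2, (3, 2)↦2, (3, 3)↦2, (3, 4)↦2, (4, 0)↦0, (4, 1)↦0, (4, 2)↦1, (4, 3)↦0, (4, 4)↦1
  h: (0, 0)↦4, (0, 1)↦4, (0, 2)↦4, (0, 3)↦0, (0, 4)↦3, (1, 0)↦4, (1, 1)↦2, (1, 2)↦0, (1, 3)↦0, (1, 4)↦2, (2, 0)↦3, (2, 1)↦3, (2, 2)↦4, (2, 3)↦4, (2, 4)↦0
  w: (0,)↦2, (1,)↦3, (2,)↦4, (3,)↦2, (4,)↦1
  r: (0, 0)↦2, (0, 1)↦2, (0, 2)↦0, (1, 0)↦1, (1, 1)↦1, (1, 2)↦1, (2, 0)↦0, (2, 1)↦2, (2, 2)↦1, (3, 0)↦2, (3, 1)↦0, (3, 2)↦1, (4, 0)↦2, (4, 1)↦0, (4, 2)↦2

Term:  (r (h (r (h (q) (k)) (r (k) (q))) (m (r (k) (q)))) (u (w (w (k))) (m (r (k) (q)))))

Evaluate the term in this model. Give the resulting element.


  q = 2
  k = 1
  (h (q) (k)) = h(2, 1) = 3
  k = 1
  q = 2
  (r (k) (q)) = r(1, 2) = 1
  (r (h (q) (k)) (r (k) (q))) = r(3, 1) = 0
  k = 1
  q = 2
  (r (k) (q)) = r(1, 2) = 1
  (m (r (k) (q))) = m(1,) = 2
  (h (r (h (q) (k)) (r (k) (q))) (m (r (k) (q)))) = h(0, 2) = 4
  k = 1
  (w (k)) = w(1,) = 3
  (w (w (k))) = w(3,) = 2
  k = 1
  q = 2
  (r (k) (q)) = r(1, 2) = 1
  (m (r (k) (q))) = m(1,) = 2
  (u (w (w (k))) (m (r (k) (q)))) = u(2, 2) = 2
  (r (h (r (h (q) (k)) (r (k) (q))) (m (r (k) (q)))) (u (w (w (k))) (m (r (k) (q))))) = r(4, 2) = 2

value = 2


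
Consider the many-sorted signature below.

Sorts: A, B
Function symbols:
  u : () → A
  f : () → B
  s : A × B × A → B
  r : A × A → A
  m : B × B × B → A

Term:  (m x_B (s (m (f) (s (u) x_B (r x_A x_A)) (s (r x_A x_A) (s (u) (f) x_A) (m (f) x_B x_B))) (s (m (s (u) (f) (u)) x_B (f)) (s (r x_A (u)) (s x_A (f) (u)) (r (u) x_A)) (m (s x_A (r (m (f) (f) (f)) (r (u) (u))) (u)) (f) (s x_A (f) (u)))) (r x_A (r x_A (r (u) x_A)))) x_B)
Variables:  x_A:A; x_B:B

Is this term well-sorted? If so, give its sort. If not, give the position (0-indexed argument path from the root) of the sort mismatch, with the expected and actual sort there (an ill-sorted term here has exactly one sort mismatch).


  x_B : B
      (f) : B
        (u) : A
        x_B : B
          x_A : A
          x_A : A
        (r x_A x_A) : A
      (s (u) x_B (r x_A x_A)) : B
          x_A : A
          x_A : A
        (r x_A x_A) : A
          (u) : A
          (f) : B
          x_A : A
        (s (u) (f) x_A) : B
          (f) : B
          x_B : B
          x_B : B
        (m (f) x_B x_B) : A
      (s (r x_A x_A) (s (u) (f) x_A) (m (f) x_B x_B)) : B
    (m (f) (s (u) x_B (r x_A x_A)) (s (r x_A x_A) (s (u) (f) x_A) (m (f) x_B x_B))) : A
          (u) : A
          (f) : B
          (u) : A
        (s (u) (f) (u)) : B
        x_B : B
        (f) : B
      (m (s (u) (f) (u)) x_B (f)) : A
          x_A : A
          (u) : A
        (r x_A (u)) : A
          x_A : A
          (f) : B
          (u) : A
        (s x_A (f) (u)) : B
          (u) : A
          x_A : A
        (r (u) x_A) : A
      (s (r x_A (u)) (s x_A (f) (u)) (r (u) x_A)) : B
          x_A : A
              (f) : B
              (f) : B
              (f) : B
            (m (f) (f) (f)) : A
              (u) : A
              (u) : A
            (r (u) (u)) : A
          (r (m (f) (f) (f)) (r (u) (u))) : A
          (u) : A
        (s x_A (r (m (f) (f) (f)) (r (u) (u))) (u)) : ✗ arg 1 at [1, 1, 2, 0, 1] has sort A, expected B
        (f) : B
          x_A : A
          (f) : B
          (u) : A
        (s x_A (f) (u)) : B
      x_A : A
        x_A : A
          (u) : A
          x_A : A
        (r (u) x_A) : A
      (r x_A (r (u) x_A)) : A
    (r x_A (r x_A (r (u) x_A))) : A
  x_B : B

ill-sorted at position [1, 1, 2, 0, 1]: expected B, got A
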